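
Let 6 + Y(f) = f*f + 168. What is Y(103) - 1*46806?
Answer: -36035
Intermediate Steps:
Y(f) = 162 + f**2 (Y(f) = -6 + (f*f + 168) = -6 + (f**2 + 168) = -6 + (168 + f**2) = 162 + f**2)
Y(103) - 1*46806 = (162 + 103**2) - 1*46806 = (162 + 10609) - 46806 = 10771 - 46806 = -36035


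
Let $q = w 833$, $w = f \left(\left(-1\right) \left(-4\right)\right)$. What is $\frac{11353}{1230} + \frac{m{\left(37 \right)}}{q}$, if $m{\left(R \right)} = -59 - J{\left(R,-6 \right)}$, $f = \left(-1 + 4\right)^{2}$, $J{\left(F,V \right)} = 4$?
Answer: $\frac{2701399}{292740} \approx 9.228$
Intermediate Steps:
$f = 9$ ($f = 3^{2} = 9$)
$m{\left(R \right)} = -63$ ($m{\left(R \right)} = -59 - 4 = -63$)
$w = 36$ ($w = 9 \left(\left(-1\right) \left(-4\right)\right) = 9 \cdot 4 = 36$)
$q = 29988$ ($q = 36 \cdot 833 = 29988$)
$\frac{11353}{1230} + \frac{m{\left(37 \right)}}{q} = \frac{11353}{1230} - \frac{63}{29988} = 11353 \cdot \frac{1}{1230} - \frac{1}{476} = \frac{11353}{1230} - \frac{1}{476} = \frac{2701399}{292740}$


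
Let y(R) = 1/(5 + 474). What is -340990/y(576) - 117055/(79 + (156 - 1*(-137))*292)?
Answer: -2797425038081/17127 ≈ -1.6333e+8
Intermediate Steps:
y(R) = 1/479
-340990/y(576) - 117055/(79 + (156 - 1*(-137))*292) = -340990/1/479 - 117055/(79 + (156 - 1*(-137))*292) = -340990*479 - 117055/(79 + (156 + 137)*292) = -163334210 - 117055/(79 + 293*292) = -163334210 - 117055/(79 + 85556) = -163334210 - 117055/85635 = -163334210 - 117055*1/85635 = -163334210 - 23411/17127 = -2797425038081/17127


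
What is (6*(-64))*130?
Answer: -49920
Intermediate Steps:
(6*(-64))*130 = -384*130 = -49920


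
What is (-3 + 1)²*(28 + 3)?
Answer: 124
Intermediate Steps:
(-3 + 1)²*(28 + 3) = (-2)²*31 = 4*31 = 124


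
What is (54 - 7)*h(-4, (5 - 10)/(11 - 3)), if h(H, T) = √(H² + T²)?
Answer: 47*√1049/8 ≈ 190.28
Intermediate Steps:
(54 - 7)*h(-4, (5 - 10)/(11 - 3)) = (54 - 7)*√((-4)² + ((5 - 10)/(11 - 3))²) = 47*√(16 + (-5/8)²) = 47*√(16 + 25/64) = 47*√(1049/64) = 47*(√1049/8) = 47*√1049/8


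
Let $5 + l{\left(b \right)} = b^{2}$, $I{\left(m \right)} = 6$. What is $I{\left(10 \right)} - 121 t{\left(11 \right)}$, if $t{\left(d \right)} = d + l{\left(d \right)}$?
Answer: $-15361$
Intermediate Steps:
$l{\left(b \right)} = -5 + b^{2}$
$t{\left(d \right)} = -5 + d + d^{2}$ ($t{\left(d \right)} = d + \left(-5 + d^{2}\right) = -5 + d + d^{2}$)
$I{\left(10 \right)} - 121 t{\left(11 \right)} = 6 - 121 \left(-5 + 11 + 11^{2}\right) = 6 - 121 \left(-5 + 11 + 121\right) = 6 - 15367 = -15361$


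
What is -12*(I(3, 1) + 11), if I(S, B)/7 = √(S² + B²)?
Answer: -132 - 84*√10 ≈ -397.63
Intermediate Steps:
I(S, B) = 7*√(B² + S²) (I(S, B) = 7*√(S² + B²) = 7*√(B² + S²))
-12*(I(3, 1) + 11) = -12*(7*√(1² + 3²) + 11) = -12*(7*√(1 + 9) + 11) = -12*(7*√10 + 11) = -12*(11 + 7*√10) = -132 - 84*√10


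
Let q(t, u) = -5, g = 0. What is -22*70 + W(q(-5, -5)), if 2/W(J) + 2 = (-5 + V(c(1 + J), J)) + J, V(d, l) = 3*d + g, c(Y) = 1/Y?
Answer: -78548/51 ≈ -1540.2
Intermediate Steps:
c(Y) = 1/Y
V(d, l) = 3*d (V(d, l) = 3*d + 0 = 3*d)
W(J) = 2/(-7 + J + 3/(1 + J)) (W(J) = 2/(-2 + ((-5 + 3/(1 + J)) + J)) = 2/(-2 + (-5 + J + 3/(1 + J))) = 2/(-7 + J + 3/(1 + J)))
-22*70 + W(q(-5, -5)) = -22*70 + 2*(1 - 5)/(3 + (1 - 5)*(-7 - 5)) = -1540 + 2*(-4)/(3 - 4*(-12)) = -1540 + 2*(-4)/(3 + 48) = -1540 + 2*(-4)/51 = -1540 + 2*(1/51)*(-4) = -1540 - 8/51 = -78548/51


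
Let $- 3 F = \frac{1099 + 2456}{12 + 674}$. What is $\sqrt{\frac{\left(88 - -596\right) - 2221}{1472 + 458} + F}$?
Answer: $\frac{i \sqrt{5642843290}}{47285} \approx 1.5886 i$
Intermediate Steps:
$F = - \frac{1185}{686}$ ($F = - \frac{\left(1099 + 2456\right) \frac{1}{12 + 674}}{3} = - \frac{3555 \cdot \frac{1}{686}}{3} = \left(- \frac{1}{3}\right) \frac{3555}{686} = - \frac{1185}{686} \approx -1.7274$)
$\sqrt{\frac{\left(88 - -596\right) - 2221}{1472 + 458} + F} = \sqrt{\frac{\left(88 - -596\right) - 2221}{1472 + 458} - \frac{1185}{686}} = \sqrt{\frac{\left(88 + 596\right) - 2221}{1930} - \frac{1185}{686}} = \sqrt{\left(684 - 2221\right) \frac{1}{1930} - \frac{1185}{686}} = \sqrt{\left(-1537\right) \frac{1}{1930} - \frac{1185}{686}} = \sqrt{- \frac{1537}{1930} - \frac{1185}{686}} = \sqrt{- \frac{835358}{330995}} = \frac{i \sqrt{5642843290}}{47285}$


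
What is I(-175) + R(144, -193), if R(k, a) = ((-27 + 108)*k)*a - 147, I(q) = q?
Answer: -2251474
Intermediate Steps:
R(k, a) = -147 + 81*a*k (R(k, a) = (81*k)*a - 147 = 81*a*k - 147 = -147 + 81*a*k)
I(-175) + R(144, -193) = -175 + (-147 + 81*(-193)*144) = -175 + (-147 - 2251152) = -175 - 2251299 = -2251474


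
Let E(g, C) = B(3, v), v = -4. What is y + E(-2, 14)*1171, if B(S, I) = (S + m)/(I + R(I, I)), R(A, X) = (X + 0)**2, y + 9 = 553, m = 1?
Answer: 2803/3 ≈ 934.33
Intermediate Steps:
y = 544 (y = -9 + 553 = 544)
R(A, X) = X**2
B(S, I) = (1 + S)/(I + I**2) (B(S, I) = (S + 1)/(I + I**2) = (1 + S)/(I + I**2))
E(g, C) = 1/3 (E(g, C) = (1 + 3)/((-4)*(1 - 4)) = -1/4*4/(-3) = -1/4*(-1/3)*4 = 1/3)
y + E(-2, 14)*1171 = 544 + (1/3)*1171 = 544 + 1171/3 = 2803/3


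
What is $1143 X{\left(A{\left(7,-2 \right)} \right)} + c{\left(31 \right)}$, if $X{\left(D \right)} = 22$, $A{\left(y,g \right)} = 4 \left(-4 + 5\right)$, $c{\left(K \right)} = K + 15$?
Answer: $25192$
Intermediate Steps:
$c{\left(K \right)} = 15 + K$
$A{\left(y,g \right)} = 4$ ($A{\left(y,g \right)} = 4 \cdot 1 = 4$)
$1143 X{\left(A{\left(7,-2 \right)} \right)} + c{\left(31 \right)} = 1143 \cdot 22 + \left(15 + 31\right) = 25146 + 46 = 25192$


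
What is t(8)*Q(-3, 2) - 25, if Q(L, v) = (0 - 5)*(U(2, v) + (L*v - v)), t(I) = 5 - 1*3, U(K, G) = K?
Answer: 35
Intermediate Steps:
t(I) = 2 (t(I) = 5 - 3 = 2)
Q(L, v) = -10 + 5*v - 5*L*v (Q(L, v) = (0 - 5)*(2 + (L*v - v)) = -5*(2 + (-v + L*v)) = -5*(2 - v + L*v) = -10 + 5*v - 5*L*v)
t(8)*Q(-3, 2) - 25 = 2*(-10 + 5*2 - 5*(-3)*2) - 25 = 2*(-10 + 10 + 30) - 25 = 2*30 - 25 = 60 - 25 = 35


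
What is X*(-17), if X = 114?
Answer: -1938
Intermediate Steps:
X*(-17) = 114*(-17) = -1938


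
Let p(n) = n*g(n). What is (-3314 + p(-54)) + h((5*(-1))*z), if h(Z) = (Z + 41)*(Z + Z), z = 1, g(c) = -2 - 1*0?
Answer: -3566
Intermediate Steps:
g(c) = -2 (g(c) = -2 + 0 = -2)
h(Z) = 2*Z*(41 + Z) (h(Z) = (41 + Z)*(2*Z) = 2*Z*(41 + Z))
p(n) = -2*n (p(n) = n*(-2) = -2*n)
(-3314 + p(-54)) + h((5*(-1))*z) = (-3314 - 2*(-54)) + 2*((5*(-1))*1)*(41 + (5*(-1))*1) = (-3314 + 108) + 2*(-5*1)*(41 - 5*1) = -3206 + 2*(-5)*(41 - 5) = -3206 + 2*(-5)*36 = -3206 - 360 = -3566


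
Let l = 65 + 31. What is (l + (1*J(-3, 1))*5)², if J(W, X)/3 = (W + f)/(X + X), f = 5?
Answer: 12321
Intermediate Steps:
J(W, X) = 3*(5 + W)/(2*X) (J(W, X) = 3*((W + 5)/(X + X)) = 3*((5 + W)/((2*X))) = 3*((5 + W)*(1/(2*X))) = 3*((5 + W)/(2*X)) = 3*(5 + W)/(2*X))
l = 96
(l + (1*J(-3, 1))*5)² = (96 + (1*((3/2)*(5 - 3)/1))*5)² = (96 + (1*((3/2)*1*2))*5)² = (96 + (1*3)*5)² = (96 + 3*5)² = (96 + 15)² = 111² = 12321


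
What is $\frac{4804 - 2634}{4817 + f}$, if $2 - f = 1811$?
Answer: $\frac{1085}{1504} \approx 0.72141$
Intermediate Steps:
$f = -1809$ ($f = 2 - 1811 = -1809$)
$\frac{4804 - 2634}{4817 + f} = \frac{4804 - 2634}{4817 - 1809} = \frac{2170}{3008} = 2170 \cdot \frac{1}{3008} = \frac{1085}{1504}$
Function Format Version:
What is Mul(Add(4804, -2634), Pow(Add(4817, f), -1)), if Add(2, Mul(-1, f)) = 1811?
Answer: Rational(1085, 1504) ≈ 0.72141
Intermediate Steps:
f = -1809 (f = Add(2, Mul(-1, 1811)) = Add(2, -1811) = -1809)
Mul(Add(4804, -2634), Pow(Add(4817, f), -1)) = Mul(Add(4804, -2634), Pow(Add(4817, -1809), -1)) = Mul(2170, Pow(3008, -1)) = Mul(2170, Rational(1, 3008)) = Rational(1085, 1504)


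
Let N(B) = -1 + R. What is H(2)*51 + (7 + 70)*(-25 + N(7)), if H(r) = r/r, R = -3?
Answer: -2182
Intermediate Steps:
N(B) = -4 (N(B) = -1 - 3 = -4)
H(r) = 1
H(2)*51 + (7 + 70)*(-25 + N(7)) = 1*51 + (7 + 70)*(-25 - 4) = 51 + 77*(-29) = 51 - 2233 = -2182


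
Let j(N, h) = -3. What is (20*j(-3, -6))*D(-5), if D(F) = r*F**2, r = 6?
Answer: -9000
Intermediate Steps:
D(F) = 6*F**2
(20*j(-3, -6))*D(-5) = (20*(-3))*(6*(-5)**2) = -360*25 = -60*150 = -9000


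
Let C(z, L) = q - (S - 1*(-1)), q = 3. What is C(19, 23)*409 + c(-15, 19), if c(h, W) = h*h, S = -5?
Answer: 3088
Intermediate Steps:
c(h, W) = h²
C(z, L) = 7 (C(z, L) = 3 - (-5 - 1*(-1)) = 3 - (-5 + 1) = 3 - 1*(-4) = 3 + 4 = 7)
C(19, 23)*409 + c(-15, 19) = 7*409 + (-15)² = 2863 + 225 = 3088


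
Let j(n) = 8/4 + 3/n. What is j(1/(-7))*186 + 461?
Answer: -3073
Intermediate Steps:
j(n) = 2 + 3/n (j(n) = 8*(¼) + 3/n = 2 + 3/n)
j(1/(-7))*186 + 461 = (2 + 3/(1/(-7)))*186 + 461 = (2 + 3/(-⅐))*186 + 461 = (2 + 3*(-7))*186 + 461 = (2 - 21)*186 + 461 = -19*186 + 461 = -3534 + 461 = -3073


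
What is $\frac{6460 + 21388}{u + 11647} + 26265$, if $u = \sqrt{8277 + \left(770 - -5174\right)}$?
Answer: $\frac{890716651619}{33909597} - \frac{6962 \sqrt{14221}}{33909597} \approx 26267.0$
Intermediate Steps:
$u = \sqrt{14221}$ ($u = \sqrt{8277 + \left(770 + 5174\right)} = \sqrt{8277 + 5944} = \sqrt{14221} \approx 119.25$)
$\frac{6460 + 21388}{u + 11647} + 26265 = \frac{6460 + 21388}{\sqrt{14221} + 11647} + 26265 = \frac{27848}{11647 + \sqrt{14221}} + 26265 = 26265 + \frac{27848}{11647 + \sqrt{14221}}$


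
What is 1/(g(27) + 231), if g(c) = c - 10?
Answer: 1/248 ≈ 0.0040323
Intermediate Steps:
g(c) = -10 + c
1/(g(27) + 231) = 1/((-10 + 27) + 231) = 1/(17 + 231) = 1/248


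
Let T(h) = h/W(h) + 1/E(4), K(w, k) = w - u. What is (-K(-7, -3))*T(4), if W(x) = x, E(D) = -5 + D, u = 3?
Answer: 0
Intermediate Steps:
K(w, k) = -3 + w (K(w, k) = w - 1*3 = w - 3 = -3 + w)
T(h) = 0 (T(h) = h/h + 1/(-5 + 4) = 1 + 1/(-1) = 1 + 1*(-1) = 1 - 1 = 0)
(-K(-7, -3))*T(4) = -(-3 - 7)*0 = -1*(-10)*0 = 10*0 = 0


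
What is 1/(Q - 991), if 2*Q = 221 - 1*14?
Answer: -2/1775 ≈ -0.0011268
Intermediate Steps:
Q = 207/2 (Q = (221 - 1*14)/2 = (221 - 14)/2 = (½)*207 = 207/2 ≈ 103.50)
1/(Q - 991) = 1/(207/2 - 991) = 1/(-1775/2) = -2/1775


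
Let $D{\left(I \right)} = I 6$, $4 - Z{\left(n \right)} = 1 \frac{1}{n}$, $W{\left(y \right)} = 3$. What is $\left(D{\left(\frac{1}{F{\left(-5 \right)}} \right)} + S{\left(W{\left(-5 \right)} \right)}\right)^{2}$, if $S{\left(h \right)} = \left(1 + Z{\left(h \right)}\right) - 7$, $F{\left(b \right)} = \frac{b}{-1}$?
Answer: $\frac{289}{225} \approx 1.2844$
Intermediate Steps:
$Z{\left(n \right)} = 4 - \frac{1}{n}$ ($Z{\left(n \right)} = 4 - 1 \frac{1}{n} = 4 - \frac{1}{n}$)
$F{\left(b \right)} = - b$ ($F{\left(b \right)} = b \left(-1\right) = - b$)
$D{\left(I \right)} = 6 I$
$S{\left(h \right)} = -2 - \frac{1}{h}$ ($S{\left(h \right)} = \left(1 + \left(4 - \frac{1}{h}\right)\right) - 7 = \left(5 - \frac{1}{h}\right) - 7 = -2 - \frac{1}{h}$)
$\left(D{\left(\frac{1}{F{\left(-5 \right)}} \right)} + S{\left(W{\left(-5 \right)} \right)}\right)^{2} = \left(\frac{6}{\left(-1\right) \left(-5\right)} - \frac{7}{3}\right)^{2} = \left(\frac{6}{5} - \frac{7}{3}\right)^{2} = \left(- \frac{17}{15}\right)^{2} = \frac{289}{225}$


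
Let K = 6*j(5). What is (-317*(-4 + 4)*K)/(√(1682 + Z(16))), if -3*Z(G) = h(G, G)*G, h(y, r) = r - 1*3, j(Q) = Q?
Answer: 0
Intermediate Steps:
h(y, r) = -3 + r (h(y, r) = r - 3 = -3 + r)
Z(G) = -G*(-3 + G)/3 (Z(G) = -(-3 + G)*G/3 = -G*(-3 + G)/3)
K = 30 (K = 6*5 = 30)
(-317*(-4 + 4)*K)/(√(1682 + Z(16))) = (-317*(-4 + 4)*30)/(√(1682 + (⅓)*16*(3 - 1*16))) = (-0*30)/(√(1682 + (⅓)*16*(3 - 16))) = (-317*0)/(√(1682 + (⅓)*16*(-13))) = 0/(√(1682 - 208/3)) = 0/(√(4838/3)) = 0/((√14514/3)) = 0*(√14514/4838) = 0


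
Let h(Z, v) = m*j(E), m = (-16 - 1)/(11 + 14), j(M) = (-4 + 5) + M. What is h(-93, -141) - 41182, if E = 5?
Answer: -1029652/25 ≈ -41186.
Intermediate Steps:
j(M) = 1 + M
m = -17/25 ≈ -0.68000
h(Z, v) = -102/25 (h(Z, v) = -17*(1 + 5)/25 = -17/25*6 = -102/25)
h(-93, -141) - 41182 = -102/25 - 41182 = -1029652/25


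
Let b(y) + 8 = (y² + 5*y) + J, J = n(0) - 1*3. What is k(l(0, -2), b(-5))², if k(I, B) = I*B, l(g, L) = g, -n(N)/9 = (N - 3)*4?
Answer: 0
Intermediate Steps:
n(N) = 108 - 36*N (n(N) = -9*(N - 3)*4 = -9*(-3 + N)*4 = -9*(-12 + 4*N) = 108 - 36*N)
J = 105 (J = (108 - 36*0) - 1*3 = (108 + 0) - 3 = 108 - 3 = 105)
b(y) = 97 + y² + 5*y (b(y) = -8 + ((y² + 5*y) + 105) = -8 + (105 + y² + 5*y) = 97 + y² + 5*y)
k(I, B) = B*I
k(l(0, -2), b(-5))² = ((97 + (-5)² + 5*(-5))*0)² = ((97 + 25 - 25)*0)² = (97*0)² = 0² = 0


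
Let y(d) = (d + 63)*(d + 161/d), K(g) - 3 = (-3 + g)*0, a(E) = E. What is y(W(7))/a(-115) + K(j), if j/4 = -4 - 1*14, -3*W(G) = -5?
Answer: -270431/5175 ≈ -52.257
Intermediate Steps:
W(G) = 5/3 (W(G) = -1/3*(-5) = 5/3)
j = -72 (j = 4*(-4 - 1*14) = 4*(-4 - 14) = 4*(-18) = -72)
K(g) = 3 (K(g) = 3 + (-3 + g)*0 = 3 + 0 = 3)
y(d) = (63 + d)*(d + 161/d)
y(W(7))/a(-115) + K(j) = (161 + (5/3)**2 + 63*(5/3) + 10143/(5/3))/(-115) + 3 = (161 + 25/9 + 105 + 10143*(3/5))*(-1/115) + 3 = (161 + 25/9 + 105 + 30429/5)*(-1/115) + 3 = (285956/45)*(-1/115) + 3 = -285956/5175 + 3 = -270431/5175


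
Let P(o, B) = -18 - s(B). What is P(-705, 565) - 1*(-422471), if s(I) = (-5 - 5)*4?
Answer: 422493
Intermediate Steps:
s(I) = -40 (s(I) = -10*4 = -40)
P(o, B) = 22 (P(o, B) = -18 - 1*(-40) = -18 + 40 = 22)
P(-705, 565) - 1*(-422471) = 22 - 1*(-422471) = 22 + 422471 = 422493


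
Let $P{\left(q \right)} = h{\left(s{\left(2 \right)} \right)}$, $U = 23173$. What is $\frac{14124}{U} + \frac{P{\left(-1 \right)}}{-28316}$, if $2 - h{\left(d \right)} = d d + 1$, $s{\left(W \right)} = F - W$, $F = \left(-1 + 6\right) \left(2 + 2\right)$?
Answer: $\frac{407420063}{656166668} \approx 0.62091$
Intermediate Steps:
$F = 20$ ($F = 5 \cdot 4 = 20$)
$s{\left(W \right)} = 20 - W$
$h{\left(d \right)} = 1 - d^{2}$ ($h{\left(d \right)} = 2 - \left(d d + 1\right) = 2 - \left(d^{2} + 1\right) = 2 - \left(1 + d^{2}\right) = 1 - d^{2}$)
$P{\left(q \right)} = -323$ ($P{\left(q \right)} = 1 - \left(20 - 2\right)^{2} = 1 - 18^{2} = 1 - 324 = -323$)
$\frac{14124}{U} + \frac{P{\left(-1 \right)}}{-28316} = \frac{14124}{23173} - \frac{323}{-28316} = 14124 \cdot \frac{1}{23173} - - \frac{323}{28316} = \frac{14124}{23173} + \frac{323}{28316} = \frac{407420063}{656166668}$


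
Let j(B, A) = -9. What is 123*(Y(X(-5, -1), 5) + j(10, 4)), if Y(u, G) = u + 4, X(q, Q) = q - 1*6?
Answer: -1968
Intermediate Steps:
X(q, Q) = -6 + q (X(q, Q) = q - 6 = -6 + q)
Y(u, G) = 4 + u
123*(Y(X(-5, -1), 5) + j(10, 4)) = 123*((4 + (-6 - 5)) - 9) = 123*((4 - 11) - 9) = 123*(-7 - 9) = 123*(-16) = -1968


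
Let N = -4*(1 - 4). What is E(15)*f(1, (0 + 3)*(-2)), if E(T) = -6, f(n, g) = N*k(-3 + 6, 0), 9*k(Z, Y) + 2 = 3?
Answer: -8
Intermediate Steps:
k(Z, Y) = ⅑ (k(Z, Y) = -2/9 + (⅑)*3 = -2/9 + ⅓ = ⅑)
N = 12 (N = -4*(-3) = 12)
f(n, g) = 4/3 (f(n, g) = 12*(⅑) = 4/3)
E(15)*f(1, (0 + 3)*(-2)) = -6*4/3 = -8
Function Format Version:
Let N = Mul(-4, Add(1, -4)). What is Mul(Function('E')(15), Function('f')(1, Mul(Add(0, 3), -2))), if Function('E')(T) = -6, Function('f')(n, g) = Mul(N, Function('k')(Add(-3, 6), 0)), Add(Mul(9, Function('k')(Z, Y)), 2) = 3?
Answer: -8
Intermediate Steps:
Function('k')(Z, Y) = Rational(1, 9) (Function('k')(Z, Y) = Add(Rational(-2, 9), Mul(Rational(1, 9), 3)) = Add(Rational(-2, 9), Rational(1, 3)) = Rational(1, 9))
N = 12 (N = Mul(-4, -3) = 12)
Function('f')(n, g) = Rational(4, 3) (Function('f')(n, g) = Mul(12, Rational(1, 9)) = Rational(4, 3))
Mul(Function('E')(15), Function('f')(1, Mul(Add(0, 3), -2))) = Mul(-6, Rational(4, 3)) = -8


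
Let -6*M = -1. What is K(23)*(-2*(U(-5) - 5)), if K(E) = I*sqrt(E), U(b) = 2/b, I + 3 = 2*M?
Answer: -144*sqrt(23)/5 ≈ -138.12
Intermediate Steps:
M = 1/6 (M = -1/6*(-1) = 1/6 ≈ 0.16667)
I = -8/3 (I = -3 + 2*(1/6) = -3 + 1/3 = -8/3 ≈ -2.6667)
K(E) = -8*sqrt(E)/3
K(23)*(-2*(U(-5) - 5)) = (-8*sqrt(23)/3)*(-2*(2/(-5) - 5)) = (-8*sqrt(23)/3)*(-2*(2*(-1/5) - 5)) = (-8*sqrt(23)/3)*(-2*(-2/5 - 5)) = (-8*sqrt(23)/3)*(-2*(-27/5)) = -8*sqrt(23)/3*(54/5) = -144*sqrt(23)/5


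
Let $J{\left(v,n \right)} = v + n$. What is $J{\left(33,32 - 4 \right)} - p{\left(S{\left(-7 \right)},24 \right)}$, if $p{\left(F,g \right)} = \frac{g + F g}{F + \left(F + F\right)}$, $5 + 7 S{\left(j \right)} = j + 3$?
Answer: $\frac{533}{9} \approx 59.222$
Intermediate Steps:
$S{\left(j \right)} = - \frac{2}{7} + \frac{j}{7}$ ($S{\left(j \right)} = - \frac{5}{7} + \frac{j + 3}{7} = - \frac{5}{7} + \frac{3 + j}{7} = - \frac{5}{7} + \left(\frac{3}{7} + \frac{j}{7}\right) = - \frac{2}{7} + \frac{j}{7}$)
$p{\left(F,g \right)} = \frac{g + F g}{3 F}$ ($p{\left(F,g \right)} = \frac{g + F g}{F + 2 F} = \frac{g + F g}{3 F}$)
$J{\left(v,n \right)} = n + v$
$J{\left(33,32 - 4 \right)} - p{\left(S{\left(-7 \right)},24 \right)} = \left(\left(32 - 4\right) + 33\right) - \frac{1}{3} \cdot 24 \frac{1}{- \frac{2}{7} + \frac{1}{7} \left(-7\right)} \left(1 + \left(- \frac{2}{7} + \frac{1}{7} \left(-7\right)\right)\right) = \left(28 + 33\right) - \frac{1}{3} \cdot 24 \frac{1}{- \frac{2}{7} - 1} \left(1 - \frac{9}{7}\right) = 61 - \frac{1}{3} \cdot 24 \frac{1}{- \frac{9}{7}} \left(1 - \frac{9}{7}\right) = 61 - \frac{1}{3} \cdot 24 \left(- \frac{7}{9}\right) \left(- \frac{2}{7}\right) = 61 - \frac{16}{9} = \frac{533}{9}$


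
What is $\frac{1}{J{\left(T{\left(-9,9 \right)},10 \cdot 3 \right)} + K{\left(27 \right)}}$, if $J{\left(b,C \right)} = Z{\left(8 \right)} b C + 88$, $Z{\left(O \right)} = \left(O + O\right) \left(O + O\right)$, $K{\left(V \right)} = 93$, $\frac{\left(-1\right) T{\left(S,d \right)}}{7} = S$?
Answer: $\frac{1}{484021} \approx 2.066 \cdot 10^{-6}$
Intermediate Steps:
$T{\left(S,d \right)} = - 7 S$
$Z{\left(O \right)} = 4 O^{2}$ ($Z{\left(O \right)} = 2 O 2 O = 4 O^{2}$)
$J{\left(b,C \right)} = 88 + 256 C b$ ($J{\left(b,C \right)} = 4 \cdot 8^{2} b C + 88 = 4 \cdot 64 b C + 88 = 256 b C + 88 = 256 C b + 88 = 88 + 256 C b$)
$\frac{1}{J{\left(T{\left(-9,9 \right)},10 \cdot 3 \right)} + K{\left(27 \right)}} = \frac{1}{\left(88 + 256 \cdot 10 \cdot 3 \left(\left(-7\right) \left(-9\right)\right)\right) + 93} = \frac{1}{\left(88 + 256 \cdot 30 \cdot 63\right) + 93} = \frac{1}{\left(88 + 483840\right) + 93} = \frac{1}{483928 + 93} = \frac{1}{484021}$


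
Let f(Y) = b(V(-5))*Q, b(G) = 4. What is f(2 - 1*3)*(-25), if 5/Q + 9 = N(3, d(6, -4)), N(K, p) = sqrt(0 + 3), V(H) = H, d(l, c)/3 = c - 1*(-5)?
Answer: 750/13 + 250*sqrt(3)/39 ≈ 68.795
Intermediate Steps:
d(l, c) = 15 + 3*c (d(l, c) = 3*(c - 1*(-5)) = 3*(c + 5) = 3*(5 + c) = 15 + 3*c)
N(K, p) = sqrt(3)
Q = 5/(-9 + sqrt(3)) ≈ -0.68795
f(Y) = -30/13 - 10*sqrt(3)/39 (f(Y) = 4*(-15/26 - 5*sqrt(3)/78) = -30/13 - 10*sqrt(3)/39)
f(2 - 1*3)*(-25) = (-30/13 - 10*sqrt(3)/39)*(-25) = 750/13 + 250*sqrt(3)/39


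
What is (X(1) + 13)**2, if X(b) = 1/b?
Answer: 196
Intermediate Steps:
(X(1) + 13)**2 = (1/1 + 13)**2 = (1 + 13)**2 = 14**2 = 196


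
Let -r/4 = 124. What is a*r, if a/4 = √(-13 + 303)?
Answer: -1984*√290 ≈ -33786.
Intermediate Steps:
r = -496 (r = -4*124 = -496)
a = 4*√290 (a = 4*√(-13 + 303) = 4*√290 ≈ 68.118)
a*r = (4*√290)*(-496) = -1984*√290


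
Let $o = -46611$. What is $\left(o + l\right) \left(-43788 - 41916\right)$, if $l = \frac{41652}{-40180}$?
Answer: $\frac{40128147587232}{10045} \approx 3.9948 \cdot 10^{9}$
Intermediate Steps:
$l = - \frac{10413}{10045}$ ($l = 41652 \left(- \frac{1}{40180}\right) = - \frac{10413}{10045} \approx -1.0366$)
$\left(o + l\right) \left(-43788 - 41916\right) = \left(-46611 - \frac{10413}{10045}\right) \left(-43788 - 41916\right) = \left(- \frac{468217908}{10045}\right) \left(-85704\right) = \frac{40128147587232}{10045}$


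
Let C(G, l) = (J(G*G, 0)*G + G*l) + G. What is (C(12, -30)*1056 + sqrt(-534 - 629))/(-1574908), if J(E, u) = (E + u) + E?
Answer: -820512/393727 - I*sqrt(1163)/1574908 ≈ -2.084 - 2.1654e-5*I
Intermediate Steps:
J(E, u) = u + 2*E
C(G, l) = G + 2*G**3 + G*l (C(G, l) = ((0 + 2*(G*G))*G + G*l) + G = ((0 + 2*G**2)*G + G*l) + G = ((2*G**2)*G + G*l) + G = (2*G**3 + G*l) + G = G + 2*G**3 + G*l)
(C(12, -30)*1056 + sqrt(-534 - 629))/(-1574908) = ((12*(1 - 30 + 2*12**2))*1056 + sqrt(-534 - 629))/(-1574908) = ((12*(1 - 30 + 2*144))*1056 + sqrt(-1163))*(-1/1574908) = ((12*(1 - 30 + 288))*1056 + I*sqrt(1163))*(-1/1574908) = ((12*259)*1056 + I*sqrt(1163))*(-1/1574908) = (3108*1056 + I*sqrt(1163))*(-1/1574908) = (3282048 + I*sqrt(1163))*(-1/1574908) = -820512/393727 - I*sqrt(1163)/1574908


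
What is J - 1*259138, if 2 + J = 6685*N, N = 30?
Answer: -58590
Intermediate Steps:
J = 200548 (J = -2 + 6685*30 = -2 + 200550 = 200548)
J - 1*259138 = 200548 - 1*259138 = 200548 - 259138 = -58590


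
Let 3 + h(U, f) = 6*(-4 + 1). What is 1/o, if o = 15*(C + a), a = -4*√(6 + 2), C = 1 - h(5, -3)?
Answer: 11/2670 + 2*√2/1335 ≈ 0.0062385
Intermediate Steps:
h(U, f) = -21 (h(U, f) = -3 + 6*(-4 + 1) = -3 + 6*(-3) = -3 - 18 = -21)
C = 22 (C = 1 - 1*(-21) = 1 + 21 = 22)
a = -8*√2 ≈ -11.314
o = 330 - 120*√2 (o = 15*(22 - 8*√2) = 330 - 120*√2 ≈ 160.29)
1/o = 1/(330 - 120*√2)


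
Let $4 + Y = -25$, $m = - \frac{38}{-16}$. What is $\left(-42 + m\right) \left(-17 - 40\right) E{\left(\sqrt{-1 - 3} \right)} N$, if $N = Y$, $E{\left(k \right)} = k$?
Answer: $- \frac{524001 i}{4} \approx - 1.31 \cdot 10^{5} i$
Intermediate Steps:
$m = \frac{19}{8}$ ($m = \left(-38\right) \left(- \frac{1}{16}\right) = \frac{19}{8} \approx 2.375$)
$Y = -29$ ($Y = -4 - 25 = -29$)
$N = -29$
$\left(-42 + m\right) \left(-17 - 40\right) E{\left(\sqrt{-1 - 3} \right)} N = \left(-42 + \frac{19}{8}\right) \left(-17 - 40\right) \sqrt{-1 - 3} \left(-29\right) = \left(- \frac{317}{8}\right) \left(-57\right) \sqrt{-4} \left(-29\right) = \frac{18069 \cdot 2 i}{8} \left(-29\right) = \frac{18069 i}{4} \left(-29\right) = - \frac{524001 i}{4}$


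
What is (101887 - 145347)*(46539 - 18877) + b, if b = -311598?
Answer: -1202502118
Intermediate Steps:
(101887 - 145347)*(46539 - 18877) + b = (101887 - 145347)*(46539 - 18877) - 311598 = -43460*27662 - 311598 = -1202190520 - 311598 = -1202502118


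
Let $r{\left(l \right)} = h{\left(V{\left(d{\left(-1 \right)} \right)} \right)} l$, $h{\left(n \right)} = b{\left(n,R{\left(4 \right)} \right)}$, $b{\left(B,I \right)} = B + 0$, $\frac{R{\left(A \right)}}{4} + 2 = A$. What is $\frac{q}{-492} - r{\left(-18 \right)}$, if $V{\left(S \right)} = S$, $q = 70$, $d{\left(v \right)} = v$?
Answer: $- \frac{4463}{246} \approx -18.142$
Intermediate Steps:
$R{\left(A \right)} = -8 + 4 A$
$b{\left(B,I \right)} = B$
$h{\left(n \right)} = n$
$r{\left(l \right)} = - l$
$\frac{q}{-492} - r{\left(-18 \right)} = \frac{70}{-492} - \left(-1\right) \left(-18\right) = 70 \left(- \frac{1}{492}\right) - 18 = - \frac{35}{246} - 18 = - \frac{4463}{246}$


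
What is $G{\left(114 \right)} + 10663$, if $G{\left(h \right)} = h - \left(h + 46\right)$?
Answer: $10617$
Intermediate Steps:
$G{\left(h \right)} = -46$ ($G{\left(h \right)} = h - \left(46 + h\right) = -46$)
$G{\left(114 \right)} + 10663 = -46 + 10663 = 10617$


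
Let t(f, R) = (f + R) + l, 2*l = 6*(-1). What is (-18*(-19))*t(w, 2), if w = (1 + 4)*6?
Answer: 9918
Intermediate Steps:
l = -3 (l = (6*(-1))/2 = (1/2)*(-6) = -3)
w = 30 (w = 5*6 = 30)
t(f, R) = -3 + R + f (t(f, R) = (f + R) - 3 = (R + f) - 3 = -3 + R + f)
(-18*(-19))*t(w, 2) = (-18*(-19))*(-3 + 2 + 30) = 342*29 = 9918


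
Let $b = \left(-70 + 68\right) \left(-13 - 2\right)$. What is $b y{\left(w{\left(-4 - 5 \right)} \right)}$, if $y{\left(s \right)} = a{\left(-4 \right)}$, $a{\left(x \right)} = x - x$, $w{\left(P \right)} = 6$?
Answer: $0$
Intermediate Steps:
$a{\left(x \right)} = 0$
$y{\left(s \right)} = 0$
$b = 30$ ($b = \left(-2\right) \left(-15\right) = 30$)
$b y{\left(w{\left(-4 - 5 \right)} \right)} = 30 \cdot 0 = 0$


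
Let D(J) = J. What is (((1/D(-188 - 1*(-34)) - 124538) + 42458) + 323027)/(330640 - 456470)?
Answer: -37105837/19377820 ≈ -1.9149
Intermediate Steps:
(((1/D(-188 - 1*(-34)) - 124538) + 42458) + 323027)/(330640 - 456470) = (((1/(-188 - 1*(-34)) - 124538) + 42458) + 323027)/(330640 - 456470) = (((1/(-188 + 34) - 124538) + 42458) + 323027)/(-125830) = (((1/(-154) - 124538) + 42458) + 323027)*(-1/125830) = (((-1/154 - 124538) + 42458) + 323027)*(-1/125830) = ((-19178853/154 + 42458) + 323027)*(-1/125830) = (-12640321/154 + 323027)*(-1/125830) = (37105837/154)*(-1/125830) = -37105837/19377820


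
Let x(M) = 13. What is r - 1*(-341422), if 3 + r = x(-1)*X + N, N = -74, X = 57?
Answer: 342086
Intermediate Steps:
r = 664 (r = -3 + (13*57 - 74) = -3 + (741 - 74) = -3 + 667 = 664)
r - 1*(-341422) = 664 - 1*(-341422) = 664 + 341422 = 342086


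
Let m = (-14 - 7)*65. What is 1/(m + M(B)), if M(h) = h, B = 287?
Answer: -1/1078 ≈ -0.00092764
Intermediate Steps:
m = -1365 (m = -21*65 = -1365)
1/(m + M(B)) = 1/(-1365 + 287) = 1/(-1078) = -1/1078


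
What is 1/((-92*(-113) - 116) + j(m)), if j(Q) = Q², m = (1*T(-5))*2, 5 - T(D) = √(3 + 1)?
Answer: 1/10316 ≈ 9.6937e-5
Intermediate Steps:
T(D) = 3 (T(D) = 5 - √(3 + 1) = 5 - √4 = 5 - 1*2 = 5 - 2 = 3)
m = 6 (m = (1*3)*2 = 3*2 = 6)
1/((-92*(-113) - 116) + j(m)) = 1/((-92*(-113) - 116) + 6²) = 1/((10396 - 116) + 36) = 1/(10280 + 36) = 1/10316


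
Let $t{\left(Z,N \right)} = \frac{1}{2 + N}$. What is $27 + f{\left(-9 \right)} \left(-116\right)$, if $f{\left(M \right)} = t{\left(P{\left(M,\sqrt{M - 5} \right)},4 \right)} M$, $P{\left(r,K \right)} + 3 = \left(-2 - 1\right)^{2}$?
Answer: $201$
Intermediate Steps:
$P{\left(r,K \right)} = 6$ ($P{\left(r,K \right)} = -3 + \left(-2 - 1\right)^{2} = -3 + \left(-3\right)^{2} = -3 + 9 = 6$)
$f{\left(M \right)} = \frac{M}{6}$ ($f{\left(M \right)} = \frac{M}{2 + 4} = \frac{M}{6}$)
$27 + f{\left(-9 \right)} \left(-116\right) = 27 + \frac{1}{6} \left(-9\right) \left(-116\right) = 27 - -174 = 27 + 174 = 201$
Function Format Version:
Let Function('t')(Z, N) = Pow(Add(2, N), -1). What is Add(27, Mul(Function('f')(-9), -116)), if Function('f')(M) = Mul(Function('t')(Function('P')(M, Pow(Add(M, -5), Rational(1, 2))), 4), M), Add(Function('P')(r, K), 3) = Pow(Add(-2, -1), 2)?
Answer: 201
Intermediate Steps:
Function('P')(r, K) = 6 (Function('P')(r, K) = Add(-3, Pow(Add(-2, -1), 2)) = Add(-3, Pow(-3, 2)) = Add(-3, 9) = 6)
Function('f')(M) = Mul(Rational(1, 6), M) (Function('f')(M) = Mul(Pow(Add(2, 4), -1), M) = Mul(Pow(6, -1), M) = Mul(Rational(1, 6), M))
Add(27, Mul(Function('f')(-9), -116)) = Add(27, Mul(Mul(Rational(1, 6), -9), -116)) = Add(27, Mul(Rational(-3, 2), -116)) = Add(27, 174) = 201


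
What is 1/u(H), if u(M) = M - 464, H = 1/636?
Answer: -636/295103 ≈ -0.0021552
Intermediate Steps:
H = 1/636 ≈ 0.0015723
u(M) = -464 + M
1/u(H) = 1/(-464 + 1/636) = 1/(-295103/636) = -636/295103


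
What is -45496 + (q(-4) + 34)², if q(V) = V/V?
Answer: -44271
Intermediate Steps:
q(V) = 1
-45496 + (q(-4) + 34)² = -45496 + (1 + 34)² = -45496 + 35² = -45496 + 1225 = -44271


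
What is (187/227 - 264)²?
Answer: 3568987081/51529 ≈ 69262.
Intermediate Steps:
(187/227 - 264)² = (-59741/227)² = 3568987081/51529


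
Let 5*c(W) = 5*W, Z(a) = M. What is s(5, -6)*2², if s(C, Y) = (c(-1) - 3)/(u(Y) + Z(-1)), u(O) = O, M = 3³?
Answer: -16/21 ≈ -0.76190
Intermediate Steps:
M = 27
Z(a) = 27
c(W) = W (c(W) = (5*W)/5 = W)
s(C, Y) = -4/(27 + Y) (s(C, Y) = (-1 - 3)/(Y + 27) = -4/(27 + Y))
s(5, -6)*2² = -4/(27 - 6)*2² = -4/21*4 = -16/21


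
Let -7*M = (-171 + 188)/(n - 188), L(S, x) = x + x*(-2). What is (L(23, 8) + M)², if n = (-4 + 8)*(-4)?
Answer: 450241/7056 ≈ 63.810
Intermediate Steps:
n = -16 (n = 4*(-4) = -16)
L(S, x) = -x (L(S, x) = x - 2*x = -x)
M = 1/84 (M = -(-171 + 188)/(7*(-16 - 188)) = -17/(7*(-204)) = -17*(-1)/(7*204) = -⅐*(-1/12) = 1/84 ≈ 0.011905)
(L(23, 8) + M)² = (-1*8 + 1/84)² = (-8 + 1/84)² = (-671/84)² = 450241/7056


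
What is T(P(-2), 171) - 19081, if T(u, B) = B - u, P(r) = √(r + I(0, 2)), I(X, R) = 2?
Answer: -18910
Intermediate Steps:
P(r) = √(2 + r) (P(r) = √(r + 2) = √(2 + r))
T(P(-2), 171) - 19081 = (171 - √(2 - 2)) - 19081 = (171 - √0) - 19081 = (171 - 1*0) - 19081 = (171 + 0) - 19081 = 171 - 19081 = -18910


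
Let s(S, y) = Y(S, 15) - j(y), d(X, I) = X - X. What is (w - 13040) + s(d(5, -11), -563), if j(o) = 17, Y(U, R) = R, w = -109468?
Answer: -122510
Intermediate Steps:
d(X, I) = 0
s(S, y) = -2 (s(S, y) = 15 - 1*17 = 15 - 17 = -2)
(w - 13040) + s(d(5, -11), -563) = (-109468 - 13040) - 2 = -122508 - 2 = -122510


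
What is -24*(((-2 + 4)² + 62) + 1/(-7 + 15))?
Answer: -1587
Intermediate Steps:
-24*(((-2 + 4)² + 62) + 1/(-7 + 15)) = -24*((2² + 62) + 1/8) = -24*((4 + 62) + ⅛) = -24*(66 + ⅛) = -24*529/8 = -1587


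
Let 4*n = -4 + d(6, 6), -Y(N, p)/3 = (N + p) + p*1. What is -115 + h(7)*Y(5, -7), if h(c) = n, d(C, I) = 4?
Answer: -115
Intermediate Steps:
Y(N, p) = -6*p - 3*N (Y(N, p) = -3*((N + p) + p*1) = -3*((N + p) + p) = -3*(N + 2*p) = -6*p - 3*N)
n = 0 (n = (-4 + 4)/4 = (¼)*0 = 0)
h(c) = 0
-115 + h(7)*Y(5, -7) = -115 + 0*(-6*(-7) - 3*5) = -115 + 0*(42 - 15) = -115 + 0*27 = -115 + 0 = -115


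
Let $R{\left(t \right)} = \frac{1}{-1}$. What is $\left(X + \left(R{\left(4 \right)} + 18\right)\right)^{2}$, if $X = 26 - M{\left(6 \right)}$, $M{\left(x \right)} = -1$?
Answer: $1936$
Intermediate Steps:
$R{\left(t \right)} = -1$
$X = 27$ ($X = 26 - -1 = 26 + 1 = 27$)
$\left(X + \left(R{\left(4 \right)} + 18\right)\right)^{2} = \left(27 + \left(-1 + 18\right)\right)^{2} = \left(27 + 17\right)^{2} = 44^{2} = 1936$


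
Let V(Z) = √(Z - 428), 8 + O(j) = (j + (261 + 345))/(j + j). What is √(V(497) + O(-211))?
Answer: √(-1591362 + 178084*√69)/422 ≈ 0.79334*I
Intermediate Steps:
O(j) = -8 + (606 + j)/(2*j) (O(j) = -8 + (j + (261 + 345))/(j + j) = -8 + (j + 606)/((2*j)) = -8 + (606 + j)*(1/(2*j)) = -8 + (606 + j)/(2*j))
V(Z) = √(-428 + Z)
√(V(497) + O(-211)) = √(√(-428 + 497) + (-15/2 + 303/(-211))) = √(√69 + (-15/2 + 303*(-1/211))) = √(√69 + (-15/2 - 303/211)) = √(√69 - 3771/422) = √(-3771/422 + √69)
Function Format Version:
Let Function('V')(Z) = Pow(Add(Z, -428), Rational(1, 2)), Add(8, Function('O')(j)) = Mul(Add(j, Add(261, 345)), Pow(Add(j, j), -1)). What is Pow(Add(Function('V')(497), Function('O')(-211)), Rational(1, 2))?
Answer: Mul(Rational(1, 422), Pow(Add(-1591362, Mul(178084, Pow(69, Rational(1, 2)))), Rational(1, 2))) ≈ Mul(0.79334, I)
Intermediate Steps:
Function('O')(j) = Add(-8, Mul(Rational(1, 2), Pow(j, -1), Add(606, j))) (Function('O')(j) = Add(-8, Mul(Add(j, Add(261, 345)), Pow(Add(j, j), -1))) = Add(-8, Mul(Add(j, 606), Pow(Mul(2, j), -1))) = Add(-8, Mul(Add(606, j), Mul(Rational(1, 2), Pow(j, -1)))) = Add(-8, Mul(Rational(1, 2), Pow(j, -1), Add(606, j))))
Function('V')(Z) = Pow(Add(-428, Z), Rational(1, 2))
Pow(Add(Function('V')(497), Function('O')(-211)), Rational(1, 2)) = Pow(Add(Pow(Add(-428, 497), Rational(1, 2)), Add(Rational(-15, 2), Mul(303, Pow(-211, -1)))), Rational(1, 2)) = Pow(Add(Pow(69, Rational(1, 2)), Add(Rational(-15, 2), Mul(303, Rational(-1, 211)))), Rational(1, 2)) = Pow(Add(Pow(69, Rational(1, 2)), Add(Rational(-15, 2), Rational(-303, 211))), Rational(1, 2)) = Pow(Add(Pow(69, Rational(1, 2)), Rational(-3771, 422)), Rational(1, 2)) = Pow(Add(Rational(-3771, 422), Pow(69, Rational(1, 2))), Rational(1, 2))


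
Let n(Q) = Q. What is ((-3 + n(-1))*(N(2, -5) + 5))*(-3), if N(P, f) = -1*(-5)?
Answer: 120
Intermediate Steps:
N(P, f) = 5
((-3 + n(-1))*(N(2, -5) + 5))*(-3) = ((-3 - 1)*(5 + 5))*(-3) = -4*10*(-3) = -40*(-3) = 120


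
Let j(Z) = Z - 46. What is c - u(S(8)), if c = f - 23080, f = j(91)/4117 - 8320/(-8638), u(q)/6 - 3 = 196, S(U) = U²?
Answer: -431606513427/17781323 ≈ -24273.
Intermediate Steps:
j(Z) = -46 + Z
u(q) = 1194 (u(q) = 18 + 6*196 = 18 + 1176 = 1194)
f = 17321075/17781323 (f = (-46 + 91)/4117 - 8320/(-8638) = 45*(1/4117) - 8320*(-1/8638) = 45/4117 + 4160/4319 = 17321075/17781323 ≈ 0.97412)
c = -410375613765/17781323 (c = 17321075/17781323 - 23080 = -410375613765/17781323 ≈ -23079.)
c - u(S(8)) = -410375613765/17781323 - 1*1194 = -410375613765/17781323 - 1194 = -431606513427/17781323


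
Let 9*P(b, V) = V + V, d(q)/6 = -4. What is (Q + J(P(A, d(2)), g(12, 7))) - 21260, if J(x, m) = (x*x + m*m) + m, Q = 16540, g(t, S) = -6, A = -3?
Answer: -41954/9 ≈ -4661.6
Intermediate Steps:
d(q) = -24 (d(q) = 6*(-4) = -24)
P(b, V) = 2*V/9 (P(b, V) = (V + V)/9 = (2*V)/9 = 2*V/9)
J(x, m) = m + m² + x² (J(x, m) = (x² + m²) + m = (m² + x²) + m = m + m² + x²)
(Q + J(P(A, d(2)), g(12, 7))) - 21260 = (16540 + (-6 + (-6)² + ((2/9)*(-24))²)) - 21260 = (16540 + (-6 + 36 + (-16/3)²)) - 21260 = (16540 + (-6 + 36 + 256/9)) - 21260 = (16540 + 526/9) - 21260 = 149386/9 - 21260 = -41954/9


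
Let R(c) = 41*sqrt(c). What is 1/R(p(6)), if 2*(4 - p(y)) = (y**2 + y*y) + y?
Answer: -I*sqrt(35)/1435 ≈ -0.0041227*I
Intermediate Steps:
p(y) = 4 - y**2 - y/2 (p(y) = 4 - ((y**2 + y*y) + y)/2 = 4 - ((y**2 + y**2) + y)/2 = 4 - (2*y**2 + y)/2 = 4 - (y + 2*y**2)/2 = 4 + (-y**2 - y/2) = 4 - y**2 - y/2)
1/R(p(6)) = 1/(41*sqrt(4 - 1*6**2 - 1/2*6)) = 1/(41*sqrt(4 - 1*36 - 3)) = 1/(41*sqrt(4 - 36 - 3)) = 1/(41*sqrt(-35)) = 1/(41*(I*sqrt(35))) = 1/(41*I*sqrt(35)) = -I*sqrt(35)/1435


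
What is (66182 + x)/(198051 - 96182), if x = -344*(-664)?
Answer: 294598/101869 ≈ 2.8919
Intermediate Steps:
x = 228416
(66182 + x)/(198051 - 96182) = (66182 + 228416)/(198051 - 96182) = 294598/101869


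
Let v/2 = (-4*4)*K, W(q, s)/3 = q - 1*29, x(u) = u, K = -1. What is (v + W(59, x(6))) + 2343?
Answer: 2465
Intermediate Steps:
W(q, s) = -87 + 3*q (W(q, s) = 3*(q - 1*29) = 3*(q - 29) = 3*(-29 + q) = -87 + 3*q)
v = 32 (v = 2*(-4*4*(-1)) = 2*(-16*(-1)) = 2*16 = 32)
(v + W(59, x(6))) + 2343 = (32 + (-87 + 3*59)) + 2343 = (32 + (-87 + 177)) + 2343 = (32 + 90) + 2343 = 122 + 2343 = 2465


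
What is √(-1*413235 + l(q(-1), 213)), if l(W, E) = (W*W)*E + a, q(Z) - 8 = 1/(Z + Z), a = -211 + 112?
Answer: 3*I*√178379/2 ≈ 633.52*I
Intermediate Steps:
a = -99
q(Z) = 8 + 1/(2*Z) (q(Z) = 8 + 1/(Z + Z) = 8 + 1/(2*Z))
l(W, E) = -99 + E*W² (l(W, E) = (W*W)*E - 99 = W²*E - 99 = E*W² - 99 = -99 + E*W²)
√(-1*413235 + l(q(-1), 213)) = √(-1*413235 + (-99 + 213*(8 + (½)/(-1))²)) = √(-413235 + (-99 + 213*(8 + (½)*(-1))²)) = √(-413235 + (-99 + 213*(8 - ½)²)) = √(-413235 + (-99 + 213*(15/2)²)) = √(-413235 + (-99 + 213*(225/4))) = √(-413235 + (-99 + 47925/4)) = √(-413235 + 47529/4) = √(-1605411/4) = 3*I*√178379/2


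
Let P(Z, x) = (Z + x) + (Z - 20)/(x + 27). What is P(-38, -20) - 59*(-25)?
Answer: 9861/7 ≈ 1408.7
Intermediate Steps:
P(Z, x) = Z + x + (-20 + Z)/(27 + x) (P(Z, x) = (Z + x) + (-20 + Z)/(27 + x) = Z + x + (-20 + Z)/(27 + x))
P(-38, -20) - 59*(-25) = (-20 + (-20)² + 27*(-20) + 28*(-38) - 38*(-20))/(27 - 20) - 59*(-25) = (-20 + 400 - 540 - 1064 + 760)/7 + 1475 = (⅐)*(-464) + 1475 = -464/7 + 1475 = 9861/7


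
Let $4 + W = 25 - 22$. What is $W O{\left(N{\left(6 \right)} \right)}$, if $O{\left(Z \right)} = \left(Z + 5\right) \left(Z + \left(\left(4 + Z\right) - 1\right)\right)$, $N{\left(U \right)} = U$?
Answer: $-165$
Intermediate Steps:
$O{\left(Z \right)} = \left(3 + 2 Z\right) \left(5 + Z\right)$ ($O{\left(Z \right)} = \left(5 + Z\right) \left(Z + \left(3 + Z\right)\right) = \left(5 + Z\right) \left(3 + 2 Z\right) = \left(3 + 2 Z\right) \left(5 + Z\right)$)
$W = -1$ ($W = -4 + \left(25 - 22\right) = -4 + 3 = -1$)
$W O{\left(N{\left(6 \right)} \right)} = - (15 + 2 \cdot 6^{2} + 13 \cdot 6) = - (15 + 2 \cdot 36 + 78) = - (15 + 72 + 78) = \left(-1\right) 165 = -165$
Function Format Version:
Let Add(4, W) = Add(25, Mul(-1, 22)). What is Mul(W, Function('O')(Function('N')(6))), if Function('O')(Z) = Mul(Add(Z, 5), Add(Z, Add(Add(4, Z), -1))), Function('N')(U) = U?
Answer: -165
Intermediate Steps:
Function('O')(Z) = Mul(Add(3, Mul(2, Z)), Add(5, Z)) (Function('O')(Z) = Mul(Add(5, Z), Add(Z, Add(3, Z))) = Mul(Add(5, Z), Add(3, Mul(2, Z))) = Mul(Add(3, Mul(2, Z)), Add(5, Z)))
W = -1 (W = Add(-4, Add(25, Mul(-1, 22))) = Add(-4, Add(25, -22)) = Add(-4, 3) = -1)
Mul(W, Function('O')(Function('N')(6))) = Mul(-1, Add(15, Mul(2, Pow(6, 2)), Mul(13, 6))) = Mul(-1, Add(15, Mul(2, 36), 78)) = Mul(-1, Add(15, 72, 78)) = Mul(-1, 165) = -165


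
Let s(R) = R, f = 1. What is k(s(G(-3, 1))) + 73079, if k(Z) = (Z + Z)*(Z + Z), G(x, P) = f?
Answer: 73083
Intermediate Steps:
G(x, P) = 1
k(Z) = 4*Z² (k(Z) = (2*Z)*(2*Z) = 4*Z²)
k(s(G(-3, 1))) + 73079 = 4*1² + 73079 = 4*1 + 73079 = 4 + 73079 = 73083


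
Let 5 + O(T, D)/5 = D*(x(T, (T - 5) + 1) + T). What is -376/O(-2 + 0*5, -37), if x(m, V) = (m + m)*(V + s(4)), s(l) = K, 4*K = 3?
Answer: 94/885 ≈ 0.10621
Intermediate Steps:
K = 3/4 (K = (1/4)*3 = 3/4 ≈ 0.75000)
s(l) = 3/4
x(m, V) = 2*m*(3/4 + V) (x(m, V) = (m + m)*(V + 3/4) = (2*m)*(3/4 + V) = 2*m*(3/4 + V))
O(T, D) = -25 + 5*D*(T + T*(-13 + 4*T)/2) (O(T, D) = -25 + 5*(D*(T*(3 + 4*((T - 5) + 1))/2 + T)) = -25 + 5*(D*(T*(3 + 4*((-5 + T) + 1))/2 + T)) = -25 + 5*(D*(T*(3 + 4*(-4 + T))/2 + T)) = -25 + 5*(D*(T*(3 + (-16 + 4*T))/2 + T)) = -25 + 5*(D*(T*(-13 + 4*T)/2 + T)) = -25 + 5*(D*(T + T*(-13 + 4*T)/2)) = -25 + 5*D*(T + T*(-13 + 4*T)/2))
-376/O(-2 + 0*5, -37) = -376/(-25 + 10*(-37)*(-2 + 0*5)**2 - 55/2*(-37)*(-2 + 0*5)) = -376/(-25 + 10*(-37)*(-2 + 0)**2 - 55/2*(-37)*(-2 + 0)) = -376/(-25 + 10*(-37)*(-2)**2 - 55/2*(-37)*(-2)) = -376/(-25 + 10*(-37)*4 - 2035) = -376/(-25 - 1480 - 2035) = -376/(-3540) = -376*(-1/3540) = 94/885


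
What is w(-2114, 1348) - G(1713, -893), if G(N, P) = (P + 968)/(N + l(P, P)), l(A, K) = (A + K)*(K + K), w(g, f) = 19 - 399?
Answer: -1212773495/3191509 ≈ -380.00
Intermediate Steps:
w(g, f) = -380
l(A, K) = 2*K*(A + K) (l(A, K) = (A + K)*(2*K) = 2*K*(A + K))
G(N, P) = (968 + P)/(N + 4*P²) (G(N, P) = (P + 968)/(N + 2*P*(P + P)) = (968 + P)/(N + 2*P*(2*P)) = (968 + P)/(N + 4*P²))
w(-2114, 1348) - G(1713, -893) = -380 - (968 - 893)/(1713 + 4*(-893)²) = -380 - 75/(1713 + 4*797449) = -380 - 75/(1713 + 3189796) = -380 - 75/3191509 = -1212773495/3191509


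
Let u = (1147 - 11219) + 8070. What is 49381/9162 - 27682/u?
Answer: 176241623/9171162 ≈ 19.217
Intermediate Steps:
u = -2002 (u = -10072 + 8070 = -2002)
49381/9162 - 27682/u = 49381/9162 - 27682/(-2002) = 49381*(1/9162) - 27682*(-1/2002) = 49381/9162 + 13841/1001 = 176241623/9171162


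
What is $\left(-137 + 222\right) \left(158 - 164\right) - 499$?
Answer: $-1009$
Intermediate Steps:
$\left(-137 + 222\right) \left(158 - 164\right) - 499 = 85 \left(-6\right) - 499 = -510 - 499 = -1009$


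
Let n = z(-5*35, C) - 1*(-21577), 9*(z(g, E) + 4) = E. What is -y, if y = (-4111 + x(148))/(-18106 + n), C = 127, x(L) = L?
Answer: 35667/31330 ≈ 1.1384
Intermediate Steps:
z(g, E) = -4 + E/9
n = 194284/9 (n = (-4 + (⅑)*127) - 1*(-21577) = (-4 + 127/9) + 21577 = 91/9 + 21577 = 194284/9 ≈ 21587.)
y = -35667/31330 (y = (-4111 + 148)/(-18106 + 194284/9) = -3963/31330/9 = -3963*9/31330 = -35667/31330 ≈ -1.1384)
-y = -1*(-35667/31330) = 35667/31330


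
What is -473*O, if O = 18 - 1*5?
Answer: -6149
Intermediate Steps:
O = 13 (O = 18 - 5 = 13)
-473*O = -473*13 = -6149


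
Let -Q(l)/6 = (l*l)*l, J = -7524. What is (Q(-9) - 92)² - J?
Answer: 18343048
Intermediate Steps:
Q(l) = -6*l³ (Q(l) = -6*l*l*l = -6*l²*l = -6*l³)
(Q(-9) - 92)² - J = (-6*(-9)³ - 92)² - 1*(-7524) = (-6*(-729) - 92)² + 7524 = (4374 - 92)² + 7524 = 4282² + 7524 = 18335524 + 7524 = 18343048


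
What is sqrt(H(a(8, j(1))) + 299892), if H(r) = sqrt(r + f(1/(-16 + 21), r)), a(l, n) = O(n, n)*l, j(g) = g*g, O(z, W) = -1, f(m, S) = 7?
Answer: sqrt(299892 + I) ≈ 547.62 + 0.e-3*I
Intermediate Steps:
j(g) = g**2
a(l, n) = -l
H(r) = sqrt(7 + r) (H(r) = sqrt(r + 7) = sqrt(7 + r))
sqrt(H(a(8, j(1))) + 299892) = sqrt(sqrt(7 - 1*8) + 299892) = sqrt(sqrt(7 - 8) + 299892) = sqrt(sqrt(-1) + 299892) = sqrt(I + 299892) = sqrt(299892 + I)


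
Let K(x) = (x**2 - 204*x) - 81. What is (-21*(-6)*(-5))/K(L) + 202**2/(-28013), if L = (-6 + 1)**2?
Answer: -84127417/63813614 ≈ -1.3183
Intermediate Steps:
L = 25 (L = (-5)**2 = 25)
K(x) = -81 + x**2 - 204*x
(-21*(-6)*(-5))/K(L) + 202**2/(-28013) = (-21*(-6)*(-5))/(-81 + 25**2 - 204*25) + 202**2/(-28013) = (126*(-5))/(-81 + 625 - 5100) + 40804*(-1/28013) = -630/(-4556) - 40804/28013 = -630*(-1/4556) - 40804/28013 = 315/2278 - 40804/28013 = -84127417/63813614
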